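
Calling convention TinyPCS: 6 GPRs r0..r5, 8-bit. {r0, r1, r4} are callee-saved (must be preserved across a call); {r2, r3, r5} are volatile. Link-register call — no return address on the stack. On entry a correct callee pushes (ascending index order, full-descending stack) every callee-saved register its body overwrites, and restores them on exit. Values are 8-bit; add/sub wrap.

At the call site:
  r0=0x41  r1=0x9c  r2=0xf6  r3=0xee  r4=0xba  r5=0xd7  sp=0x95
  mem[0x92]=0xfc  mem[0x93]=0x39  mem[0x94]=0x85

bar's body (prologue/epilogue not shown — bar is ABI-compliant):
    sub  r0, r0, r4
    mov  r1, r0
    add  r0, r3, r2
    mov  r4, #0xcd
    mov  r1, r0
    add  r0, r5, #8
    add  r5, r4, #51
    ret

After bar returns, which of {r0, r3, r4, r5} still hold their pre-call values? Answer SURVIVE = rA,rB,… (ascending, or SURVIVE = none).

SURVIVE = r0,r3,r4

prologue: push r0 → mem[0x94]=0x41, sp=0x94
prologue: push r1 → mem[0x93]=0x9c, sp=0x93
prologue: push r4 → mem[0x92]=0xba, sp=0x92
body[0] sub  r0, r0, r4 → r0=0x87
body[1] mov  r1, r0 → r1=0x87
body[2] add  r0, r3, r2 → r0=0xe4
body[3] mov  r4, #0xcd → r4=0xcd
body[4] mov  r1, r0 → r1=0xe4
body[5] add  r0, r5, #8 → r0=0xdf
body[6] add  r5, r4, #51 → r5=0x00
epilogue: pop r4=0xba, sp=0x93
epilogue: pop r1=0x9c, sp=0x94
epilogue: pop r0=0x41, sp=0x95
r0: callee-saved, written=True
r3: caller-saved, written=False
r4: callee-saved, written=True
r5: caller-saved, written=True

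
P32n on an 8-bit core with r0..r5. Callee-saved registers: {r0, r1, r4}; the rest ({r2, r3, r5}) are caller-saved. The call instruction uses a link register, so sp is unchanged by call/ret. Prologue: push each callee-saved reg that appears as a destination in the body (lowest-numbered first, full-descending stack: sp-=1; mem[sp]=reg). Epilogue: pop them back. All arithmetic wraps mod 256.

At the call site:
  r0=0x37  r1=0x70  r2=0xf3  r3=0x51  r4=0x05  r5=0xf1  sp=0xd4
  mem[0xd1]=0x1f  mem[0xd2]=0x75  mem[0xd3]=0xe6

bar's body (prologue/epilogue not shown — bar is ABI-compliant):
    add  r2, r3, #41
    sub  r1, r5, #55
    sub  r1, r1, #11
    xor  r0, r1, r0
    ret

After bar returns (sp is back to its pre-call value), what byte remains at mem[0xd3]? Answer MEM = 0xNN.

MEM = 0x37

prologue: push r0 → mem[0xd3]=0x37, sp=0xd3
prologue: push r1 → mem[0xd2]=0x70, sp=0xd2
body[0] add  r2, r3, #41 → r2=0x7a
body[1] sub  r1, r5, #55 → r1=0xba
body[2] sub  r1, r1, #11 → r1=0xaf
body[3] xor  r0, r1, r0 → r0=0x98
epilogue: pop r1=0x70, sp=0xd3
epilogue: pop r0=0x37, sp=0xd4
prologue pushed ['r0', 'r1'] at ['0xd3', '0xd2']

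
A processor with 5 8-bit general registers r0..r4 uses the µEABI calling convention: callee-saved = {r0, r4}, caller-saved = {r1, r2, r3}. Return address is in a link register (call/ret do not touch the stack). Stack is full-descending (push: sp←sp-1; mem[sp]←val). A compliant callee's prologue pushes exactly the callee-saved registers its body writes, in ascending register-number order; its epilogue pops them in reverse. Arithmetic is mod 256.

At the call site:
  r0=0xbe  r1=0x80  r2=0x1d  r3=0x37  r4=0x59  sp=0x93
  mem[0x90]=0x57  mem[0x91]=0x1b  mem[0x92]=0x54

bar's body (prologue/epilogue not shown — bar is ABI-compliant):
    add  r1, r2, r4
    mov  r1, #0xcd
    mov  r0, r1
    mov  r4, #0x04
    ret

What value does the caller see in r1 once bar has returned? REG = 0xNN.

prologue: push r0 → mem[0x92]=0xbe, sp=0x92
prologue: push r4 → mem[0x91]=0x59, sp=0x91
body[0] add  r1, r2, r4 → r1=0x76
body[1] mov  r1, #0xcd → r1=0xcd
body[2] mov  r0, r1 → r0=0xcd
body[3] mov  r4, #0x04 → r4=0x04
epilogue: pop r4=0x59, sp=0x92
epilogue: pop r0=0xbe, sp=0x93
r1 is caller-saved → body value

REG = 0xcd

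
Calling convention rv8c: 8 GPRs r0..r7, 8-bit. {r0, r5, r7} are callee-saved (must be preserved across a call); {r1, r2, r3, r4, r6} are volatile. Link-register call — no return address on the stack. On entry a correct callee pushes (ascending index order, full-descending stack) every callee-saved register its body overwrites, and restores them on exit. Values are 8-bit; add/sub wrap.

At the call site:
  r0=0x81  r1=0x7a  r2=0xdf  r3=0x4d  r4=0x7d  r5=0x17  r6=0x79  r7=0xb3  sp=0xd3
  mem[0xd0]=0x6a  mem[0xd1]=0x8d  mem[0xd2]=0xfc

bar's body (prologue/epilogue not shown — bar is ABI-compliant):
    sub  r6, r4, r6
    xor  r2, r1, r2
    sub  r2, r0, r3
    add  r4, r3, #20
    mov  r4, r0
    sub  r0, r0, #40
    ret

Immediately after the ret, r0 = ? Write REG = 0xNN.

REG = 0x81

prologue: push r0 -> mem[0xd2]=0x81, sp=0xd2
body[0] sub  r6, r4, r6 -> r6=0x04
body[1] xor  r2, r1, r2 -> r2=0xa5
body[2] sub  r2, r0, r3 -> r2=0x34
body[3] add  r4, r3, #20 -> r4=0x61
body[4] mov  r4, r0 -> r4=0x81
body[5] sub  r0, r0, #40 -> r0=0x59
epilogue: pop r0=0x81, sp=0xd3
r0 is callee-saved -> restored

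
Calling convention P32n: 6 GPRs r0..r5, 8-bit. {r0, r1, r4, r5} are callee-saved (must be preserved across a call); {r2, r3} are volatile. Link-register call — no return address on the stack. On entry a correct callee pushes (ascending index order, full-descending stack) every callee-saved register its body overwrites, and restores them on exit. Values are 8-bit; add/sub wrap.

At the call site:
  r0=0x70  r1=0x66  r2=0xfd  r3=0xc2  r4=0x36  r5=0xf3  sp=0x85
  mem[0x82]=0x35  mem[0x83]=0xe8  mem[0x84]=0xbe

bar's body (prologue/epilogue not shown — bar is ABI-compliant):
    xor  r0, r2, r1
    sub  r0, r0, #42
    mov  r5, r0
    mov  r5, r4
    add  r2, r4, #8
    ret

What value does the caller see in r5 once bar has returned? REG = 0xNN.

prologue: push r0 -> mem[0x84]=0x70, sp=0x84
prologue: push r5 -> mem[0x83]=0xf3, sp=0x83
body[0] xor  r0, r2, r1 -> r0=0x9b
body[1] sub  r0, r0, #42 -> r0=0x71
body[2] mov  r5, r0 -> r5=0x71
body[3] mov  r5, r4 -> r5=0x36
body[4] add  r2, r4, #8 -> r2=0x3e
epilogue: pop r5=0xf3, sp=0x84
epilogue: pop r0=0x70, sp=0x85
r5 is callee-saved -> restored

REG = 0xf3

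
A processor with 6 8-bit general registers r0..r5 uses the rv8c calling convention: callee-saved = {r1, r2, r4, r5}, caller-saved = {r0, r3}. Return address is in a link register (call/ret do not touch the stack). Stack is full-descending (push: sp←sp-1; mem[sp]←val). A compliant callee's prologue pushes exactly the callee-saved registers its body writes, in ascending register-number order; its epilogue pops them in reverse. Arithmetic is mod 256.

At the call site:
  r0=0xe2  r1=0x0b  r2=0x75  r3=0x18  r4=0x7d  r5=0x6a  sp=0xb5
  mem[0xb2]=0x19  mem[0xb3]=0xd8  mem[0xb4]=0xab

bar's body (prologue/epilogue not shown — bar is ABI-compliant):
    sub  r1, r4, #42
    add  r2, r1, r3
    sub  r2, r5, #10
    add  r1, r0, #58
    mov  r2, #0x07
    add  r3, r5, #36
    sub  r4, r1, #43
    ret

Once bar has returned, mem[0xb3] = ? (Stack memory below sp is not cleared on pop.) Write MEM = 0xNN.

MEM = 0x75

prologue: push r1 -> mem[0xb4]=0x0b, sp=0xb4
prologue: push r2 -> mem[0xb3]=0x75, sp=0xb3
prologue: push r4 -> mem[0xb2]=0x7d, sp=0xb2
body[0] sub  r1, r4, #42 -> r1=0x53
body[1] add  r2, r1, r3 -> r2=0x6b
body[2] sub  r2, r5, #10 -> r2=0x60
body[3] add  r1, r0, #58 -> r1=0x1c
body[4] mov  r2, #0x07 -> r2=0x07
body[5] add  r3, r5, #36 -> r3=0x8e
body[6] sub  r4, r1, #43 -> r4=0xf1
epilogue: pop r4=0x7d, sp=0xb3
epilogue: pop r2=0x75, sp=0xb4
epilogue: pop r1=0x0b, sp=0xb5
prologue pushed ['r1', 'r2', 'r4'] at ['0xb4', '0xb3', '0xb2']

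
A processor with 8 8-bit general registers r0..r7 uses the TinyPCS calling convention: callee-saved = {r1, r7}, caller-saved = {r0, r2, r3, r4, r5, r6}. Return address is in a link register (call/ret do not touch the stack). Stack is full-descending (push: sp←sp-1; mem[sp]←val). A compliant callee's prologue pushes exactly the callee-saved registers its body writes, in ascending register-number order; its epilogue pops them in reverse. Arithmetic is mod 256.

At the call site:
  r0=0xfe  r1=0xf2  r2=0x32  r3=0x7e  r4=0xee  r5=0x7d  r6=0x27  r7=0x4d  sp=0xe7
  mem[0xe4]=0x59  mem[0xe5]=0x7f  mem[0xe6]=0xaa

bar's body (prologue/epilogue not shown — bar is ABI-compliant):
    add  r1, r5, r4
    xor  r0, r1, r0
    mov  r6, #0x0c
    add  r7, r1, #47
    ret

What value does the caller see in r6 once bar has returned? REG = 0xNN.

prologue: push r1 → mem[0xe6]=0xf2, sp=0xe6
prologue: push r7 → mem[0xe5]=0x4d, sp=0xe5
body[0] add  r1, r5, r4 → r1=0x6b
body[1] xor  r0, r1, r0 → r0=0x95
body[2] mov  r6, #0x0c → r6=0x0c
body[3] add  r7, r1, #47 → r7=0x9a
epilogue: pop r7=0x4d, sp=0xe6
epilogue: pop r1=0xf2, sp=0xe7
r6 is caller-saved → body value

REG = 0x0c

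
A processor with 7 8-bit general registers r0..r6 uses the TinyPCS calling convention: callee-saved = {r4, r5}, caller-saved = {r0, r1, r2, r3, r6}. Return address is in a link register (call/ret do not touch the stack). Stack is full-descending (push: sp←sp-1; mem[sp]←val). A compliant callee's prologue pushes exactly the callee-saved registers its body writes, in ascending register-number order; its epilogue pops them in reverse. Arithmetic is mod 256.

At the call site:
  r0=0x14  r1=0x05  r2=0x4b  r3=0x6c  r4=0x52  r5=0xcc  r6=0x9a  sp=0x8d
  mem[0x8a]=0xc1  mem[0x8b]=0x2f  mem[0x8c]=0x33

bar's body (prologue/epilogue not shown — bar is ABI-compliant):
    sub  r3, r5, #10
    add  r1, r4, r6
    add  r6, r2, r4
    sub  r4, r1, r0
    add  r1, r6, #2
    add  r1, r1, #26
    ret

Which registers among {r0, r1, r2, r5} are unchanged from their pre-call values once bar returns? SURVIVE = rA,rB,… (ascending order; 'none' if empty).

prologue: push r4 -> mem[0x8c]=0x52, sp=0x8c
body[0] sub  r3, r5, #10 -> r3=0xc2
body[1] add  r1, r4, r6 -> r1=0xec
body[2] add  r6, r2, r4 -> r6=0x9d
body[3] sub  r4, r1, r0 -> r4=0xd8
body[4] add  r1, r6, #2 -> r1=0x9f
body[5] add  r1, r1, #26 -> r1=0xb9
epilogue: pop r4=0x52, sp=0x8d
r0: caller-saved, written=False
r1: caller-saved, written=True
r2: caller-saved, written=False
r5: callee-saved, written=False

SURVIVE = r0,r2,r5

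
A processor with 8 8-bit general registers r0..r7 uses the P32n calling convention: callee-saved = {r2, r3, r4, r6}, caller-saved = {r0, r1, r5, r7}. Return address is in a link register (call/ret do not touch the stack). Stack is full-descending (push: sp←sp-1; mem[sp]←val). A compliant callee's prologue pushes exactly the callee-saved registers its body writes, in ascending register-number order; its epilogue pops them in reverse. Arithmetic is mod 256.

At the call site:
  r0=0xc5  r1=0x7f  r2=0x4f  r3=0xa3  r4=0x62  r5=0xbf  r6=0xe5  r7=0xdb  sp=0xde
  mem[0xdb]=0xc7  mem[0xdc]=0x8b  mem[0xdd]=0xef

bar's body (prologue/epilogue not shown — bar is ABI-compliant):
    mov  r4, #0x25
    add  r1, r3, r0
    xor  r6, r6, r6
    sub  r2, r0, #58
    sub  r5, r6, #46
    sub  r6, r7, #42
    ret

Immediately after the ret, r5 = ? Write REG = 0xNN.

REG = 0xd2

prologue: push r2 -> mem[0xdd]=0x4f, sp=0xdd
prologue: push r4 -> mem[0xdc]=0x62, sp=0xdc
prologue: push r6 -> mem[0xdb]=0xe5, sp=0xdb
body[0] mov  r4, #0x25 -> r4=0x25
body[1] add  r1, r3, r0 -> r1=0x68
body[2] xor  r6, r6, r6 -> r6=0x00
body[3] sub  r2, r0, #58 -> r2=0x8b
body[4] sub  r5, r6, #46 -> r5=0xd2
body[5] sub  r6, r7, #42 -> r6=0xb1
epilogue: pop r6=0xe5, sp=0xdc
epilogue: pop r4=0x62, sp=0xdd
epilogue: pop r2=0x4f, sp=0xde
r5 is caller-saved -> body value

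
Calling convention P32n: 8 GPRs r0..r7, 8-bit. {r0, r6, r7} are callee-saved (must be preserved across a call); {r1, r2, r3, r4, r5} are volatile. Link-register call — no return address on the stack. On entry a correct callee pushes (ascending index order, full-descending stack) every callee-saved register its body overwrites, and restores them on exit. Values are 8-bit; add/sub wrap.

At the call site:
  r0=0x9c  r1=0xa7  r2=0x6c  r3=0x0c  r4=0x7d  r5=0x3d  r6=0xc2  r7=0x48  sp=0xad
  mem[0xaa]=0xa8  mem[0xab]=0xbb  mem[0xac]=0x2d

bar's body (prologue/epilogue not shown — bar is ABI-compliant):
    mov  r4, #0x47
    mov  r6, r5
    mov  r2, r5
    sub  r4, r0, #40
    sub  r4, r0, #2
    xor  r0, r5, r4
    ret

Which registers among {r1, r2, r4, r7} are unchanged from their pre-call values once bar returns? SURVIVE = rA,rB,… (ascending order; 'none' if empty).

SURVIVE = r1,r7

prologue: push r0 -> mem[0xac]=0x9c, sp=0xac
prologue: push r6 -> mem[0xab]=0xc2, sp=0xab
body[0] mov  r4, #0x47 -> r4=0x47
body[1] mov  r6, r5 -> r6=0x3d
body[2] mov  r2, r5 -> r2=0x3d
body[3] sub  r4, r0, #40 -> r4=0x74
body[4] sub  r4, r0, #2 -> r4=0x9a
body[5] xor  r0, r5, r4 -> r0=0xa7
epilogue: pop r6=0xc2, sp=0xac
epilogue: pop r0=0x9c, sp=0xad
r1: caller-saved, written=False
r2: caller-saved, written=True
r4: caller-saved, written=True
r7: callee-saved, written=False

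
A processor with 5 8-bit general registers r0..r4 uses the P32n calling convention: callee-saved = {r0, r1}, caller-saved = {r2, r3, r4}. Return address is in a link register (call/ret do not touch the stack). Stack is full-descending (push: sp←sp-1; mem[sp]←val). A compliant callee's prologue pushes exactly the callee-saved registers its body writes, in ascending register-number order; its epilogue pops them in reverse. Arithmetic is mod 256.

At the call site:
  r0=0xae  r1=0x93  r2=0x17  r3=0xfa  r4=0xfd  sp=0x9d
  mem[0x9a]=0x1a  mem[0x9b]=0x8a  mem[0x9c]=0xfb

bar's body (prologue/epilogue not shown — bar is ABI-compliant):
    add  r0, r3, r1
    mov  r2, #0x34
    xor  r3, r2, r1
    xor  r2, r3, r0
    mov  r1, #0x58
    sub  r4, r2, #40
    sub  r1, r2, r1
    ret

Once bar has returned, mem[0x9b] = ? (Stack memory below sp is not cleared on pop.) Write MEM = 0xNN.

MEM = 0x93

prologue: push r0 → mem[0x9c]=0xae, sp=0x9c
prologue: push r1 → mem[0x9b]=0x93, sp=0x9b
body[0] add  r0, r3, r1 → r0=0x8d
body[1] mov  r2, #0x34 → r2=0x34
body[2] xor  r3, r2, r1 → r3=0xa7
body[3] xor  r2, r3, r0 → r2=0x2a
body[4] mov  r1, #0x58 → r1=0x58
body[5] sub  r4, r2, #40 → r4=0x02
body[6] sub  r1, r2, r1 → r1=0xd2
epilogue: pop r1=0x93, sp=0x9c
epilogue: pop r0=0xae, sp=0x9d
prologue pushed ['r0', 'r1'] at ['0x9c', '0x9b']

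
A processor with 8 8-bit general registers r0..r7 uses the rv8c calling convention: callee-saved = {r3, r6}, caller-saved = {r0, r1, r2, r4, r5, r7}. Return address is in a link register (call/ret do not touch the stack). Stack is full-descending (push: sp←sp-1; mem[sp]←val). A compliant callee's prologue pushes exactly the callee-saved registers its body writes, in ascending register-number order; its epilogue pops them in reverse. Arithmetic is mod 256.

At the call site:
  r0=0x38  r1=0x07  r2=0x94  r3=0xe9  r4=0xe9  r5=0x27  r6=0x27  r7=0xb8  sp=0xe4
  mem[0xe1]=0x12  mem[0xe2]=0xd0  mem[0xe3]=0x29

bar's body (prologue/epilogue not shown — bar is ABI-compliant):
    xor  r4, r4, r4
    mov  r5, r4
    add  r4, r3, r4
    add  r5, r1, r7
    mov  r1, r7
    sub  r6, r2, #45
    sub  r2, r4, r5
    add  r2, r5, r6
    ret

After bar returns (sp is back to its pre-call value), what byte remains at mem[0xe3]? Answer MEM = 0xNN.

prologue: push r6 → mem[0xe3]=0x27, sp=0xe3
body[0] xor  r4, r4, r4 → r4=0x00
body[1] mov  r5, r4 → r5=0x00
body[2] add  r4, r3, r4 → r4=0xe9
body[3] add  r5, r1, r7 → r5=0xbf
body[4] mov  r1, r7 → r1=0xb8
body[5] sub  r6, r2, #45 → r6=0x67
body[6] sub  r2, r4, r5 → r2=0x2a
body[7] add  r2, r5, r6 → r2=0x26
epilogue: pop r6=0x27, sp=0xe4
prologue pushed ['r6'] at ['0xe3']

MEM = 0x27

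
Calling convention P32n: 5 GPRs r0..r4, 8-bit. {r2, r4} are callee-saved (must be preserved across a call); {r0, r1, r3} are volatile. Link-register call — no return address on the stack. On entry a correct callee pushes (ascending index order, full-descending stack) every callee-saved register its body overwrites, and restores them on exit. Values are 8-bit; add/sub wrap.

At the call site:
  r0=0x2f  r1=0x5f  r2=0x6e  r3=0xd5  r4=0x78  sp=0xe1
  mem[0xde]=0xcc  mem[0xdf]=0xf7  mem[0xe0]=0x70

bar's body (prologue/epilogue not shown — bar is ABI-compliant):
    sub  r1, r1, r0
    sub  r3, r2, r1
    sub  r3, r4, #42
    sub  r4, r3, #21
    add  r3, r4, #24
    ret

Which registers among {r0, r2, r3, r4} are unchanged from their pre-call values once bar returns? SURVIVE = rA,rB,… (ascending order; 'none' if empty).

prologue: push r4 -> mem[0xe0]=0x78, sp=0xe0
body[0] sub  r1, r1, r0 -> r1=0x30
body[1] sub  r3, r2, r1 -> r3=0x3e
body[2] sub  r3, r4, #42 -> r3=0x4e
body[3] sub  r4, r3, #21 -> r4=0x39
body[4] add  r3, r4, #24 -> r3=0x51
epilogue: pop r4=0x78, sp=0xe1
r0: caller-saved, written=False
r2: callee-saved, written=False
r3: caller-saved, written=True
r4: callee-saved, written=True

SURVIVE = r0,r2,r4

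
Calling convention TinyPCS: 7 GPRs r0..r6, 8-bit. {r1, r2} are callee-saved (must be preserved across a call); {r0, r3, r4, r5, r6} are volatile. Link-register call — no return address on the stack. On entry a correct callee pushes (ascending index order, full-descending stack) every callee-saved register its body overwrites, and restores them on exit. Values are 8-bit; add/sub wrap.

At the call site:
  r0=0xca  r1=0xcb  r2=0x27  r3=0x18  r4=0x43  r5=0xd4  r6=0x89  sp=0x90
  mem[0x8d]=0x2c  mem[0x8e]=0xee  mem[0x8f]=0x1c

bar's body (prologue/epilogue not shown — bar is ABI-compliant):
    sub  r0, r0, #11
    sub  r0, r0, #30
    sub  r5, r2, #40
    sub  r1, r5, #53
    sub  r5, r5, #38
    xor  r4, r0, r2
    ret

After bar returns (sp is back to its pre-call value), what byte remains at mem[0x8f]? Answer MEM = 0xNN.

MEM = 0xcb

prologue: push r1 -> mem[0x8f]=0xcb, sp=0x8f
body[0] sub  r0, r0, #11 -> r0=0xbf
body[1] sub  r0, r0, #30 -> r0=0xa1
body[2] sub  r5, r2, #40 -> r5=0xff
body[3] sub  r1, r5, #53 -> r1=0xca
body[4] sub  r5, r5, #38 -> r5=0xd9
body[5] xor  r4, r0, r2 -> r4=0x86
epilogue: pop r1=0xcb, sp=0x90
prologue pushed ['r1'] at ['0x8f']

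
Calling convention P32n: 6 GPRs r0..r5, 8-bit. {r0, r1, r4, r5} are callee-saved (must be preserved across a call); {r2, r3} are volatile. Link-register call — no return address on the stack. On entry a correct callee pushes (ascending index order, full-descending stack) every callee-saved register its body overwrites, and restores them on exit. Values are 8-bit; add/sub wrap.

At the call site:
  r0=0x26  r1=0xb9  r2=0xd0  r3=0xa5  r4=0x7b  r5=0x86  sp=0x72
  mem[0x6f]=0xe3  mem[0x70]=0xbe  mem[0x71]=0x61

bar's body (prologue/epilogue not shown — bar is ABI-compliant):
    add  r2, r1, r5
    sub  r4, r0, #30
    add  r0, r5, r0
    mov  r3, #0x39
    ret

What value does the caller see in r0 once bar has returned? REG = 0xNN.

prologue: push r0 -> mem[0x71]=0x26, sp=0x71
prologue: push r4 -> mem[0x70]=0x7b, sp=0x70
body[0] add  r2, r1, r5 -> r2=0x3f
body[1] sub  r4, r0, #30 -> r4=0x08
body[2] add  r0, r5, r0 -> r0=0xac
body[3] mov  r3, #0x39 -> r3=0x39
epilogue: pop r4=0x7b, sp=0x71
epilogue: pop r0=0x26, sp=0x72
r0 is callee-saved -> restored

REG = 0x26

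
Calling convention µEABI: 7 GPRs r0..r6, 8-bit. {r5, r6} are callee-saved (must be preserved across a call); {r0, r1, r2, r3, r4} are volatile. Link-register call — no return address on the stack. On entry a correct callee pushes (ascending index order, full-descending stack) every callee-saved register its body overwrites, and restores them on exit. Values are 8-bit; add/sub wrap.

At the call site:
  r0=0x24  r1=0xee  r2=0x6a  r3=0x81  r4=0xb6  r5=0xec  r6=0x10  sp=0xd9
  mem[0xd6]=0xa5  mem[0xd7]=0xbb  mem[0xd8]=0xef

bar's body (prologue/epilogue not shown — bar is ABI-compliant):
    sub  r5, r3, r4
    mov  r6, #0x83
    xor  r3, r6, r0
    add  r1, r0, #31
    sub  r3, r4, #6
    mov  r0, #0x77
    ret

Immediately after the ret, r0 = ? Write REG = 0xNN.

prologue: push r5 -> mem[0xd8]=0xec, sp=0xd8
prologue: push r6 -> mem[0xd7]=0x10, sp=0xd7
body[0] sub  r5, r3, r4 -> r5=0xcb
body[1] mov  r6, #0x83 -> r6=0x83
body[2] xor  r3, r6, r0 -> r3=0xa7
body[3] add  r1, r0, #31 -> r1=0x43
body[4] sub  r3, r4, #6 -> r3=0xb0
body[5] mov  r0, #0x77 -> r0=0x77
epilogue: pop r6=0x10, sp=0xd8
epilogue: pop r5=0xec, sp=0xd9
r0 is caller-saved -> body value

REG = 0x77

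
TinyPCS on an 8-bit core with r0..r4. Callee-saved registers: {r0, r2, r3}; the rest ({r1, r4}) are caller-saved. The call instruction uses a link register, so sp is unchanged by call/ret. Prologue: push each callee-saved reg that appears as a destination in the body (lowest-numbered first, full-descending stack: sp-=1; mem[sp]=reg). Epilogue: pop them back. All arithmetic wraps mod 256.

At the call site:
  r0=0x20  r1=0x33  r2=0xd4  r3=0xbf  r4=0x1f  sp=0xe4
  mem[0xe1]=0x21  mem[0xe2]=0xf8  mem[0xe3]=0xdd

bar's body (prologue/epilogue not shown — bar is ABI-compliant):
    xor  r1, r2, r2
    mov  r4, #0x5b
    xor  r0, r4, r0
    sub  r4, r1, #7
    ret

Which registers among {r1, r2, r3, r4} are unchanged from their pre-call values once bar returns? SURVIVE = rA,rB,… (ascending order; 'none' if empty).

prologue: push r0 → mem[0xe3]=0x20, sp=0xe3
body[0] xor  r1, r2, r2 → r1=0x00
body[1] mov  r4, #0x5b → r4=0x5b
body[2] xor  r0, r4, r0 → r0=0x7b
body[3] sub  r4, r1, #7 → r4=0xf9
epilogue: pop r0=0x20, sp=0xe4
r1: caller-saved, written=True
r2: callee-saved, written=False
r3: callee-saved, written=False
r4: caller-saved, written=True

SURVIVE = r2,r3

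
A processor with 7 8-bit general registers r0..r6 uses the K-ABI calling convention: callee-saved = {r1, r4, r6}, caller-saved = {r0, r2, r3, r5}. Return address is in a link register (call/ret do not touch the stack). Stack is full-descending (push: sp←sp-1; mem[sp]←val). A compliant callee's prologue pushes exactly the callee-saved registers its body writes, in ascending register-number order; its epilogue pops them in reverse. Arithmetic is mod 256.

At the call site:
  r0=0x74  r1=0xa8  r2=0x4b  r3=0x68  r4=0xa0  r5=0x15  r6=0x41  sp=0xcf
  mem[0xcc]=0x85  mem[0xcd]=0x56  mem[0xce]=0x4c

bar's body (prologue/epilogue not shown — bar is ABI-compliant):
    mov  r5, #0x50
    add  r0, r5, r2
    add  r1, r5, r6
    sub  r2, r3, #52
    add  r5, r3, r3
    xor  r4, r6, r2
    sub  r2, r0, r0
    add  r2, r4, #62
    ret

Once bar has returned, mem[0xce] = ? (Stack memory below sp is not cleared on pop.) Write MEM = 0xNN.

MEM = 0xa8

prologue: push r1 -> mem[0xce]=0xa8, sp=0xce
prologue: push r4 -> mem[0xcd]=0xa0, sp=0xcd
body[0] mov  r5, #0x50 -> r5=0x50
body[1] add  r0, r5, r2 -> r0=0x9b
body[2] add  r1, r5, r6 -> r1=0x91
body[3] sub  r2, r3, #52 -> r2=0x34
body[4] add  r5, r3, r3 -> r5=0xd0
body[5] xor  r4, r6, r2 -> r4=0x75
body[6] sub  r2, r0, r0 -> r2=0x00
body[7] add  r2, r4, #62 -> r2=0xb3
epilogue: pop r4=0xa0, sp=0xce
epilogue: pop r1=0xa8, sp=0xcf
prologue pushed ['r1', 'r4'] at ['0xce', '0xcd']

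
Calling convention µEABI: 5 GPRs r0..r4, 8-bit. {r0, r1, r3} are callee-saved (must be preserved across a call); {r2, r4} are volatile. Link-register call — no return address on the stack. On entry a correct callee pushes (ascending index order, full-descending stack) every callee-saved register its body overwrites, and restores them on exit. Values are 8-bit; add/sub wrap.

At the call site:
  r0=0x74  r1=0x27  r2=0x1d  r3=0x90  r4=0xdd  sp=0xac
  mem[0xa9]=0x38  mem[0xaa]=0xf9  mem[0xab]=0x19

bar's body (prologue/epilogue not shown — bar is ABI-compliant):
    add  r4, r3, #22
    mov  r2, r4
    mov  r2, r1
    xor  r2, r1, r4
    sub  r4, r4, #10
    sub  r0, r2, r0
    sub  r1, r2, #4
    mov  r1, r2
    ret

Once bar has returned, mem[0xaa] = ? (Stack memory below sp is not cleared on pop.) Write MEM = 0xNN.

prologue: push r0 → mem[0xab]=0x74, sp=0xab
prologue: push r1 → mem[0xaa]=0x27, sp=0xaa
body[0] add  r4, r3, #22 → r4=0xa6
body[1] mov  r2, r4 → r2=0xa6
body[2] mov  r2, r1 → r2=0x27
body[3] xor  r2, r1, r4 → r2=0x81
body[4] sub  r4, r4, #10 → r4=0x9c
body[5] sub  r0, r2, r0 → r0=0x0d
body[6] sub  r1, r2, #4 → r1=0x7d
body[7] mov  r1, r2 → r1=0x81
epilogue: pop r1=0x27, sp=0xab
epilogue: pop r0=0x74, sp=0xac
prologue pushed ['r0', 'r1'] at ['0xab', '0xaa']

MEM = 0x27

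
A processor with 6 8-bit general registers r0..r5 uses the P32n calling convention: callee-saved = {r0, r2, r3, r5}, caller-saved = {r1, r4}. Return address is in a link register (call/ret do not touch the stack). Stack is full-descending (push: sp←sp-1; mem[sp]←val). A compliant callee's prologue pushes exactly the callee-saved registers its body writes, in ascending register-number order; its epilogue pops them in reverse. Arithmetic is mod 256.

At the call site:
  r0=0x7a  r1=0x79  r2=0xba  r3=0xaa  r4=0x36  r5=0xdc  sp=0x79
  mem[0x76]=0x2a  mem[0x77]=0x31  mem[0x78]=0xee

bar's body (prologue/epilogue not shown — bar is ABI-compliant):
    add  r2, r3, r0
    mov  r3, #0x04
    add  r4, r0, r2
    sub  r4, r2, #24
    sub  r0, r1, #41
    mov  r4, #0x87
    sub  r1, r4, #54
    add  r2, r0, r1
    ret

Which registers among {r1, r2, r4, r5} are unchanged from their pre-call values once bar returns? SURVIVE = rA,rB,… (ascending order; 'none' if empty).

prologue: push r0 -> mem[0x78]=0x7a, sp=0x78
prologue: push r2 -> mem[0x77]=0xba, sp=0x77
prologue: push r3 -> mem[0x76]=0xaa, sp=0x76
body[0] add  r2, r3, r0 -> r2=0x24
body[1] mov  r3, #0x04 -> r3=0x04
body[2] add  r4, r0, r2 -> r4=0x9e
body[3] sub  r4, r2, #24 -> r4=0x0c
body[4] sub  r0, r1, #41 -> r0=0x50
body[5] mov  r4, #0x87 -> r4=0x87
body[6] sub  r1, r4, #54 -> r1=0x51
body[7] add  r2, r0, r1 -> r2=0xa1
epilogue: pop r3=0xaa, sp=0x77
epilogue: pop r2=0xba, sp=0x78
epilogue: pop r0=0x7a, sp=0x79
r1: caller-saved, written=True
r2: callee-saved, written=True
r4: caller-saved, written=True
r5: callee-saved, written=False

SURVIVE = r2,r5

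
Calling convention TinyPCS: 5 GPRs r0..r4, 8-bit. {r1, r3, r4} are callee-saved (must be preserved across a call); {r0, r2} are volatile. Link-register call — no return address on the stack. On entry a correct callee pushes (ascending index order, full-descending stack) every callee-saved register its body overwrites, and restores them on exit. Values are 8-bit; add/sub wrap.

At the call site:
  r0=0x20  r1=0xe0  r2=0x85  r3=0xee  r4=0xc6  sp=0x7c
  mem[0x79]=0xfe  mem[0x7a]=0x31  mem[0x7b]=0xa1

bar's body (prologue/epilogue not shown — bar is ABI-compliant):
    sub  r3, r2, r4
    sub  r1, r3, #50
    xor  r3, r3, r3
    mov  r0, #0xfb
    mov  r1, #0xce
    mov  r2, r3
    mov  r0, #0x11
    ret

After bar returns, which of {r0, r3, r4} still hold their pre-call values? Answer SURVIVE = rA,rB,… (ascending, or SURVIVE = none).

prologue: push r1 → mem[0x7b]=0xe0, sp=0x7b
prologue: push r3 → mem[0x7a]=0xee, sp=0x7a
body[0] sub  r3, r2, r4 → r3=0xbf
body[1] sub  r1, r3, #50 → r1=0x8d
body[2] xor  r3, r3, r3 → r3=0x00
body[3] mov  r0, #0xfb → r0=0xfb
body[4] mov  r1, #0xce → r1=0xce
body[5] mov  r2, r3 → r2=0x00
body[6] mov  r0, #0x11 → r0=0x11
epilogue: pop r3=0xee, sp=0x7b
epilogue: pop r1=0xe0, sp=0x7c
r0: caller-saved, written=True
r3: callee-saved, written=True
r4: callee-saved, written=False

SURVIVE = r3,r4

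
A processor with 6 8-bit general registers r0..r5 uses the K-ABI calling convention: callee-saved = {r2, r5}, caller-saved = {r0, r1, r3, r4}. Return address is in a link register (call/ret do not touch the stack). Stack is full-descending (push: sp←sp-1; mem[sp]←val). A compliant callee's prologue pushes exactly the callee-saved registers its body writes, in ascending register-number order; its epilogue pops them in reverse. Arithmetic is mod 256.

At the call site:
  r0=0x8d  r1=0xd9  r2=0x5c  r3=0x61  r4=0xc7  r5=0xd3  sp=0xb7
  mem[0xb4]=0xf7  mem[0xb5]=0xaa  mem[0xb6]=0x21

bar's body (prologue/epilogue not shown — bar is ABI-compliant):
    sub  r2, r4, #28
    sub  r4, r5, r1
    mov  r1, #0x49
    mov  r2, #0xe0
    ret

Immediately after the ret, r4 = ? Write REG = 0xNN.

REG = 0xfa

prologue: push r2 -> mem[0xb6]=0x5c, sp=0xb6
body[0] sub  r2, r4, #28 -> r2=0xab
body[1] sub  r4, r5, r1 -> r4=0xfa
body[2] mov  r1, #0x49 -> r1=0x49
body[3] mov  r2, #0xe0 -> r2=0xe0
epilogue: pop r2=0x5c, sp=0xb7
r4 is caller-saved -> body value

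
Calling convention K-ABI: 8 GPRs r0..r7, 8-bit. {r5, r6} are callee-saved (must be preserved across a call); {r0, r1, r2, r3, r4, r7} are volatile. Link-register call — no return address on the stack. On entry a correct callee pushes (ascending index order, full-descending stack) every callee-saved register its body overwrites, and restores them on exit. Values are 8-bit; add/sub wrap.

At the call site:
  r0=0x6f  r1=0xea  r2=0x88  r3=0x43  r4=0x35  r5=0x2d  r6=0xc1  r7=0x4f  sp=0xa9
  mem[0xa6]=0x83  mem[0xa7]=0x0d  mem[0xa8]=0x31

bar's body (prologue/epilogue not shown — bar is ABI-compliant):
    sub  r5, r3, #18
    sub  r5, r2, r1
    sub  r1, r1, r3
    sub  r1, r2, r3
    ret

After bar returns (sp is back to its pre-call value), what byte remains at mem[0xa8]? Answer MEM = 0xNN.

prologue: push r5 → mem[0xa8]=0x2d, sp=0xa8
body[0] sub  r5, r3, #18 → r5=0x31
body[1] sub  r5, r2, r1 → r5=0x9e
body[2] sub  r1, r1, r3 → r1=0xa7
body[3] sub  r1, r2, r3 → r1=0x45
epilogue: pop r5=0x2d, sp=0xa9
prologue pushed ['r5'] at ['0xa8']

MEM = 0x2d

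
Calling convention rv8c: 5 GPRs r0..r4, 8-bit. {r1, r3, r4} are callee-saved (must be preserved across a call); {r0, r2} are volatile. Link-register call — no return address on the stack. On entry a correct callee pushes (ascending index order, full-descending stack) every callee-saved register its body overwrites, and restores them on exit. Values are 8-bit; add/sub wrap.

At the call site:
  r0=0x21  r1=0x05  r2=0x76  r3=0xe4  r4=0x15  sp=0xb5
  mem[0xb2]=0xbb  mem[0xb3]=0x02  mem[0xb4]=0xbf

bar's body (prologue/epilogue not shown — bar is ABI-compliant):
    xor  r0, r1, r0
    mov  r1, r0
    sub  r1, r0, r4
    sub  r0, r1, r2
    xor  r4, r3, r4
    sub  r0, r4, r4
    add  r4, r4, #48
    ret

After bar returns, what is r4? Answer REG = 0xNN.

REG = 0x15

prologue: push r1 → mem[0xb4]=0x05, sp=0xb4
prologue: push r4 → mem[0xb3]=0x15, sp=0xb3
body[0] xor  r0, r1, r0 → r0=0x24
body[1] mov  r1, r0 → r1=0x24
body[2] sub  r1, r0, r4 → r1=0x0f
body[3] sub  r0, r1, r2 → r0=0x99
body[4] xor  r4, r3, r4 → r4=0xf1
body[5] sub  r0, r4, r4 → r0=0x00
body[6] add  r4, r4, #48 → r4=0x21
epilogue: pop r4=0x15, sp=0xb4
epilogue: pop r1=0x05, sp=0xb5
r4 is callee-saved → restored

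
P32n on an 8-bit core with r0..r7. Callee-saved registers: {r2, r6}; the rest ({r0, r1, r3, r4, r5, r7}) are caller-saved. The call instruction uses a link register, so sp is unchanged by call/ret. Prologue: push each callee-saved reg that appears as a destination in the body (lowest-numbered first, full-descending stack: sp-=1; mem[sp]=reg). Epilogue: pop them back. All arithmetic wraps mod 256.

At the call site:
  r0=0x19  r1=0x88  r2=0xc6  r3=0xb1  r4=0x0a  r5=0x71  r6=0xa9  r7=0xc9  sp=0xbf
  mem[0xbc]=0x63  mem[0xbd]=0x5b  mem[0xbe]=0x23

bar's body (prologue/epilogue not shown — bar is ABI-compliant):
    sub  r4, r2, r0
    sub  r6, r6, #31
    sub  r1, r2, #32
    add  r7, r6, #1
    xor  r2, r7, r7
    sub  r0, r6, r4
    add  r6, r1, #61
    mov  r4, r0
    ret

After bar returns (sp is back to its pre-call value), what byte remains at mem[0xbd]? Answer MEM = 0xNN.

MEM = 0xa9

prologue: push r2 -> mem[0xbe]=0xc6, sp=0xbe
prologue: push r6 -> mem[0xbd]=0xa9, sp=0xbd
body[0] sub  r4, r2, r0 -> r4=0xad
body[1] sub  r6, r6, #31 -> r6=0x8a
body[2] sub  r1, r2, #32 -> r1=0xa6
body[3] add  r7, r6, #1 -> r7=0x8b
body[4] xor  r2, r7, r7 -> r2=0x00
body[5] sub  r0, r6, r4 -> r0=0xdd
body[6] add  r6, r1, #61 -> r6=0xe3
body[7] mov  r4, r0 -> r4=0xdd
epilogue: pop r6=0xa9, sp=0xbe
epilogue: pop r2=0xc6, sp=0xbf
prologue pushed ['r2', 'r6'] at ['0xbe', '0xbd']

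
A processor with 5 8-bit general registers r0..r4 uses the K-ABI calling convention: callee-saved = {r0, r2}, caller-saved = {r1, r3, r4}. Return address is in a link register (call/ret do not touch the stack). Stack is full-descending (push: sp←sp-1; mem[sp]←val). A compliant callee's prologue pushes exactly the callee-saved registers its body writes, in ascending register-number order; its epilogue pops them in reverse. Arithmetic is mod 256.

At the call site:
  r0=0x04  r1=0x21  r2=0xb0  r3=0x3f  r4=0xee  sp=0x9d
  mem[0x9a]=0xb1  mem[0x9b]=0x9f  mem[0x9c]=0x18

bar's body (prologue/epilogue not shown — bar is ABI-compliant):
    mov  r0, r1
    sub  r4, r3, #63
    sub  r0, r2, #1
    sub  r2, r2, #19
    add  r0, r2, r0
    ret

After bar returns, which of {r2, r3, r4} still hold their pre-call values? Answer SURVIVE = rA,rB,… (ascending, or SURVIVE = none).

prologue: push r0 -> mem[0x9c]=0x04, sp=0x9c
prologue: push r2 -> mem[0x9b]=0xb0, sp=0x9b
body[0] mov  r0, r1 -> r0=0x21
body[1] sub  r4, r3, #63 -> r4=0x00
body[2] sub  r0, r2, #1 -> r0=0xaf
body[3] sub  r2, r2, #19 -> r2=0x9d
body[4] add  r0, r2, r0 -> r0=0x4c
epilogue: pop r2=0xb0, sp=0x9c
epilogue: pop r0=0x04, sp=0x9d
r2: callee-saved, written=True
r3: caller-saved, written=False
r4: caller-saved, written=True

SURVIVE = r2,r3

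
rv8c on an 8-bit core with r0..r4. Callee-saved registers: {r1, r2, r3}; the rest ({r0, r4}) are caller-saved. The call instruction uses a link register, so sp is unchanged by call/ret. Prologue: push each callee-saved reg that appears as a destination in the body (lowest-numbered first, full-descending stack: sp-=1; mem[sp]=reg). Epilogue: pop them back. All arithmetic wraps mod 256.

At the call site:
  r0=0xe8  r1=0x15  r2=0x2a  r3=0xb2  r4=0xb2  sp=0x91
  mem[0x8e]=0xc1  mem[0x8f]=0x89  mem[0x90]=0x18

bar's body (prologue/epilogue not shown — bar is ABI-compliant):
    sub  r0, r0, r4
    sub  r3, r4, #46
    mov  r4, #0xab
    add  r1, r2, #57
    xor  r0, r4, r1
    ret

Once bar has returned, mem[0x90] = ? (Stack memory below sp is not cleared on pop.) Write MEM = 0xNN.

prologue: push r1 → mem[0x90]=0x15, sp=0x90
prologue: push r3 → mem[0x8f]=0xb2, sp=0x8f
body[0] sub  r0, r0, r4 → r0=0x36
body[1] sub  r3, r4, #46 → r3=0x84
body[2] mov  r4, #0xab → r4=0xab
body[3] add  r1, r2, #57 → r1=0x63
body[4] xor  r0, r4, r1 → r0=0xc8
epilogue: pop r3=0xb2, sp=0x90
epilogue: pop r1=0x15, sp=0x91
prologue pushed ['r1', 'r3'] at ['0x90', '0x8f']

MEM = 0x15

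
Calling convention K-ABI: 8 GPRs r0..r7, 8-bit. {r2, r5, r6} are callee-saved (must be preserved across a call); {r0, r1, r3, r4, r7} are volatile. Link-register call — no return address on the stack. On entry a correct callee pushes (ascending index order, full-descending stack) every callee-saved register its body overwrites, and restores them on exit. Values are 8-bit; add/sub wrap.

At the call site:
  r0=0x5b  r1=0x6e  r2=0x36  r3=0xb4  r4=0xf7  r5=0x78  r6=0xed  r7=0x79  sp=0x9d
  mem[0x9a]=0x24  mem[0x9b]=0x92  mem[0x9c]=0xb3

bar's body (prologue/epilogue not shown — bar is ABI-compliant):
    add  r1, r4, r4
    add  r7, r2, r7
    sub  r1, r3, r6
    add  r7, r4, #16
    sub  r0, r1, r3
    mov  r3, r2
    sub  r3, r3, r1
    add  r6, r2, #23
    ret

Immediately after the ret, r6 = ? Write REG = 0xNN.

REG = 0xed

prologue: push r6 → mem[0x9c]=0xed, sp=0x9c
body[0] add  r1, r4, r4 → r1=0xee
body[1] add  r7, r2, r7 → r7=0xaf
body[2] sub  r1, r3, r6 → r1=0xc7
body[3] add  r7, r4, #16 → r7=0x07
body[4] sub  r0, r1, r3 → r0=0x13
body[5] mov  r3, r2 → r3=0x36
body[6] sub  r3, r3, r1 → r3=0x6f
body[7] add  r6, r2, #23 → r6=0x4d
epilogue: pop r6=0xed, sp=0x9d
r6 is callee-saved → restored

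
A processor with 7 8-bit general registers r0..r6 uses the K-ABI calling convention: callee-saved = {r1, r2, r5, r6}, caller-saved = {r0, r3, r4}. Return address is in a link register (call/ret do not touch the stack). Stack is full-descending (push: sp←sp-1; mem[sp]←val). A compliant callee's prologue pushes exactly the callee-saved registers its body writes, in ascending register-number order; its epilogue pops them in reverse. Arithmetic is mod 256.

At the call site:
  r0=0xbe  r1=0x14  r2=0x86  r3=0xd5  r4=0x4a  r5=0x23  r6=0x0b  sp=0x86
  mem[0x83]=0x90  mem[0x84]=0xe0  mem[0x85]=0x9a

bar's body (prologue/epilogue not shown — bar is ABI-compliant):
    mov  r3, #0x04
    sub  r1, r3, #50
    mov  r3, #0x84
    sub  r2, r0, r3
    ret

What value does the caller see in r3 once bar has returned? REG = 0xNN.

REG = 0x84

prologue: push r1 -> mem[0x85]=0x14, sp=0x85
prologue: push r2 -> mem[0x84]=0x86, sp=0x84
body[0] mov  r3, #0x04 -> r3=0x04
body[1] sub  r1, r3, #50 -> r1=0xd2
body[2] mov  r3, #0x84 -> r3=0x84
body[3] sub  r2, r0, r3 -> r2=0x3a
epilogue: pop r2=0x86, sp=0x85
epilogue: pop r1=0x14, sp=0x86
r3 is caller-saved -> body value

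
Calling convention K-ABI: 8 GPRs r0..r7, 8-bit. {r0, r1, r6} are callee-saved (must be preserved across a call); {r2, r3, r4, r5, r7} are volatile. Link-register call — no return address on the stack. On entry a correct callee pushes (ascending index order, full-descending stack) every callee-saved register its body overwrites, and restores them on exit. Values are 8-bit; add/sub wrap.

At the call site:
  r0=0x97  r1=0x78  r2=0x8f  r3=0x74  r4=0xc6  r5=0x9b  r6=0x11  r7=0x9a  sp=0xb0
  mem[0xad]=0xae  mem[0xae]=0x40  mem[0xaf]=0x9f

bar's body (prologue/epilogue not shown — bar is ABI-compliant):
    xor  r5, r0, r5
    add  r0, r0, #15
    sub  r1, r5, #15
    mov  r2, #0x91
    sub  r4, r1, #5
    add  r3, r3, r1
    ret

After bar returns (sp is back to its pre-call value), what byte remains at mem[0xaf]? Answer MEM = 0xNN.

prologue: push r0 → mem[0xaf]=0x97, sp=0xaf
prologue: push r1 → mem[0xae]=0x78, sp=0xae
body[0] xor  r5, r0, r5 → r5=0x0c
body[1] add  r0, r0, #15 → r0=0xa6
body[2] sub  r1, r5, #15 → r1=0xfd
body[3] mov  r2, #0x91 → r2=0x91
body[4] sub  r4, r1, #5 → r4=0xf8
body[5] add  r3, r3, r1 → r3=0x71
epilogue: pop r1=0x78, sp=0xaf
epilogue: pop r0=0x97, sp=0xb0
prologue pushed ['r0', 'r1'] at ['0xaf', '0xae']

MEM = 0x97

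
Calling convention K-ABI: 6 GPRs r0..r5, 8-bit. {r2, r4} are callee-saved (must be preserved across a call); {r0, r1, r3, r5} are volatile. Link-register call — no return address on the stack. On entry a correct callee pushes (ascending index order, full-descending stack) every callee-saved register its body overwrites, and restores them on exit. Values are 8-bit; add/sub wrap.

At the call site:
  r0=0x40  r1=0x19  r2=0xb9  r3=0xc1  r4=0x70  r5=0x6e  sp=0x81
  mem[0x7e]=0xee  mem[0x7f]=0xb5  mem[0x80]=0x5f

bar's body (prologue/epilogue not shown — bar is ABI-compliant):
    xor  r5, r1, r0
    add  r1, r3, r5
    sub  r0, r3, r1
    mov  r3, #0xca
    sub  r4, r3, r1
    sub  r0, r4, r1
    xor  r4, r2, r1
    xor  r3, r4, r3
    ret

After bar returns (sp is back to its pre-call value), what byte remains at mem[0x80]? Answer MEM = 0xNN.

prologue: push r4 → mem[0x80]=0x70, sp=0x80
body[0] xor  r5, r1, r0 → r5=0x59
body[1] add  r1, r3, r5 → r1=0x1a
body[2] sub  r0, r3, r1 → r0=0xa7
body[3] mov  r3, #0xca → r3=0xca
body[4] sub  r4, r3, r1 → r4=0xb0
body[5] sub  r0, r4, r1 → r0=0x96
body[6] xor  r4, r2, r1 → r4=0xa3
body[7] xor  r3, r4, r3 → r3=0x69
epilogue: pop r4=0x70, sp=0x81
prologue pushed ['r4'] at ['0x80']

MEM = 0x70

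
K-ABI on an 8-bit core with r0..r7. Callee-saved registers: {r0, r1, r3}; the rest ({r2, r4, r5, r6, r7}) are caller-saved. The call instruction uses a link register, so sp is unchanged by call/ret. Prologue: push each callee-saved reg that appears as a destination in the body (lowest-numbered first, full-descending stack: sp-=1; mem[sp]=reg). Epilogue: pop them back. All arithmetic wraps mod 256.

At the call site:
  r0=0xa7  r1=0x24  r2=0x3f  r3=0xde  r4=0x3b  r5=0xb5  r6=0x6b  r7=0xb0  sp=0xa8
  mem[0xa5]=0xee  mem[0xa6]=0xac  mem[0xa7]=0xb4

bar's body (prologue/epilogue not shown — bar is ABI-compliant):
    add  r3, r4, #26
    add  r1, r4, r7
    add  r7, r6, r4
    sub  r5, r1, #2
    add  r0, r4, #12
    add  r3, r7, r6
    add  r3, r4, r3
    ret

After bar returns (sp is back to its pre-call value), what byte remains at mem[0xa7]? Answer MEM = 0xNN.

prologue: push r0 → mem[0xa7]=0xa7, sp=0xa7
prologue: push r1 → mem[0xa6]=0x24, sp=0xa6
prologue: push r3 → mem[0xa5]=0xde, sp=0xa5
body[0] add  r3, r4, #26 → r3=0x55
body[1] add  r1, r4, r7 → r1=0xeb
body[2] add  r7, r6, r4 → r7=0xa6
body[3] sub  r5, r1, #2 → r5=0xe9
body[4] add  r0, r4, #12 → r0=0x47
body[5] add  r3, r7, r6 → r3=0x11
body[6] add  r3, r4, r3 → r3=0x4c
epilogue: pop r3=0xde, sp=0xa6
epilogue: pop r1=0x24, sp=0xa7
epilogue: pop r0=0xa7, sp=0xa8
prologue pushed ['r0', 'r1', 'r3'] at ['0xa7', '0xa6', '0xa5']

MEM = 0xa7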